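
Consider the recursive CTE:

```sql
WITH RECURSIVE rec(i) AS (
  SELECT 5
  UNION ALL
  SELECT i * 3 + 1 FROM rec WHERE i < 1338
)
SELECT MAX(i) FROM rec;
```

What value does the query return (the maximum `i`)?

4009

Base: i=5.
Iteration 1: 5 < 1338 holds -> i = 5 * 3 + 1 = 16.
Iteration 2: 16 < 1338 holds -> i = 16 * 3 + 1 = 49.
Iteration 3: 49 < 1338 holds -> i = 49 * 3 + 1 = 148.
Iteration 4: 148 < 1338 holds -> i = 148 * 3 + 1 = 445.
Iteration 5: 445 < 1338 holds -> i = 445 * 3 + 1 = 1336.
Iteration 6: 1336 < 1338 holds -> i = 1336 * 3 + 1 = 4009.
Iteration 7: 4009 < 1338 fails; recursion stops.
i values: 5, 16, 49, 148, 445, 1336, 4009; the maximum is 4009.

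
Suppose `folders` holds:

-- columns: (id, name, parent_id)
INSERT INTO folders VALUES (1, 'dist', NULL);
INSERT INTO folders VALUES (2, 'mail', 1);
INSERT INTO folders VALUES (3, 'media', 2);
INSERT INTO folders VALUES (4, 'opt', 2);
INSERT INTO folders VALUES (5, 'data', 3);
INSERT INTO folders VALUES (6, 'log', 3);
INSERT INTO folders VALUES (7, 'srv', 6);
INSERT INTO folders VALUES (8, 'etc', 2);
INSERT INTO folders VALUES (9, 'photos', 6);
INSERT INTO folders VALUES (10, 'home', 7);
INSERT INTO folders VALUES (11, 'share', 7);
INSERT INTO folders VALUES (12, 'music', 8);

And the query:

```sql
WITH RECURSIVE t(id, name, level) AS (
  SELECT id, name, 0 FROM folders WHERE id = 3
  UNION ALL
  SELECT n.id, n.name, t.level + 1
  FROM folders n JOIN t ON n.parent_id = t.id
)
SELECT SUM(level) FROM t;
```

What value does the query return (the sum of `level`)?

Base: id=3 (media) at level 0.
Iteration 1: rows with parent_id in {3} -> data (id 5, level 1), log (id 6, level 1).
Iteration 2: rows with parent_id in {5,6} -> srv (id 7, level 2), photos (id 9, level 2).
Iteration 3: rows with parent_id in {7,9} -> home (id 10, level 3), share (id 11, level 3).
Iteration 4: no rows with parent_id in {10,11}; recursion stops.
SUM(level) = 0 + 1 + 1 + 2 + 2 + 3 + 3 = 12.

12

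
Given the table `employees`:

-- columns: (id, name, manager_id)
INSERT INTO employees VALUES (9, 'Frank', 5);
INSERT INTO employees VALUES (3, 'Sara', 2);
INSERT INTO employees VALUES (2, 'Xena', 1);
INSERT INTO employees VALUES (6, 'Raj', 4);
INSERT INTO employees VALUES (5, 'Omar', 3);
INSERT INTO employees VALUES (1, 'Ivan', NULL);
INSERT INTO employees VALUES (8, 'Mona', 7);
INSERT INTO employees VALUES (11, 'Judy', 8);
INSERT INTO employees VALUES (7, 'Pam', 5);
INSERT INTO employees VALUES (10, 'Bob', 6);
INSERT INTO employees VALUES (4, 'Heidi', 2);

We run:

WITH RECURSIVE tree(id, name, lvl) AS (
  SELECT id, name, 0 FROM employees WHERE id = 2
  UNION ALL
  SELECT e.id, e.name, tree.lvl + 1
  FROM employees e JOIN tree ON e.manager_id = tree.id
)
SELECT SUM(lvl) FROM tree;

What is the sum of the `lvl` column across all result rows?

Base: id=2 (Xena) at lvl 0.
Iteration 1: rows with manager_id in {2} -> Sara (id 3, lvl 1), Heidi (id 4, lvl 1).
Iteration 2: rows with manager_id in {3,4} -> Omar (id 5, lvl 2), Raj (id 6, lvl 2).
Iteration 3: rows with manager_id in {5,6} -> Pam (id 7, lvl 3), Frank (id 9, lvl 3), Bob (id 10, lvl 3).
Iteration 4: rows with manager_id in {7,9,10} -> Mona (id 8, lvl 4).
Iteration 5: rows with manager_id in {8} -> Judy (id 11, lvl 5).
Iteration 6: no rows with manager_id in {11}; recursion stops.
SUM(lvl) = 0 + 1 + 1 + 2 + 2 + 3 + 3 + 3 + 4 + 5 = 24.

24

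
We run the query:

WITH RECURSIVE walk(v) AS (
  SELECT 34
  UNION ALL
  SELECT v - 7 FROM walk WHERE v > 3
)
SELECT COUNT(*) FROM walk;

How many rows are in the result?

6

Base: v=34.
Iteration 1: 34 > 3 holds -> v = 34 - 7 = 27.
Iteration 2: 27 > 3 holds -> v = 27 - 7 = 20.
Iteration 3: 20 > 3 holds -> v = 20 - 7 = 13.
Iteration 4: 13 > 3 holds -> v = 13 - 7 = 6.
Iteration 5: 6 > 3 holds -> v = 6 - 7 = -1.
Iteration 6: -1 > 3 fails; recursion stops.
Total rows emitted: 6.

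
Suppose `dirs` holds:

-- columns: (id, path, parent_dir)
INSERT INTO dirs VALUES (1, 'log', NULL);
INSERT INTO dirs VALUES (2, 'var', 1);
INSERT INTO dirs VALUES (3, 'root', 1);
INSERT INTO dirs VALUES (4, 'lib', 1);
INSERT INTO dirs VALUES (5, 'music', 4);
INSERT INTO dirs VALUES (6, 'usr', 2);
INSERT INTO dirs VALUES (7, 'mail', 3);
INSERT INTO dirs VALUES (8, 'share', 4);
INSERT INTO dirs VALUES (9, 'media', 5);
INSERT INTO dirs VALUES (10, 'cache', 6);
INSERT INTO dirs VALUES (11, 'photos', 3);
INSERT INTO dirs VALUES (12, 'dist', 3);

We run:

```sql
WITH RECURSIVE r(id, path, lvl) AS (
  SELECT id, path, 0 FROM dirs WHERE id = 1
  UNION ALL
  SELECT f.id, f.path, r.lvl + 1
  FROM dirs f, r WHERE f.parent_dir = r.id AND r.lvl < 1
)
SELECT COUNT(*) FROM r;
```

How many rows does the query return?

Base: id=1 (log) at lvl 0.
Iteration 1: rows with parent_dir in {1} -> var (id 2, lvl 1), root (id 3, lvl 1), lib (id 4, lvl 1).
Iteration 2: lvl < 1 fails for all current rows; recursion stops.
Total rows emitted: 4.

4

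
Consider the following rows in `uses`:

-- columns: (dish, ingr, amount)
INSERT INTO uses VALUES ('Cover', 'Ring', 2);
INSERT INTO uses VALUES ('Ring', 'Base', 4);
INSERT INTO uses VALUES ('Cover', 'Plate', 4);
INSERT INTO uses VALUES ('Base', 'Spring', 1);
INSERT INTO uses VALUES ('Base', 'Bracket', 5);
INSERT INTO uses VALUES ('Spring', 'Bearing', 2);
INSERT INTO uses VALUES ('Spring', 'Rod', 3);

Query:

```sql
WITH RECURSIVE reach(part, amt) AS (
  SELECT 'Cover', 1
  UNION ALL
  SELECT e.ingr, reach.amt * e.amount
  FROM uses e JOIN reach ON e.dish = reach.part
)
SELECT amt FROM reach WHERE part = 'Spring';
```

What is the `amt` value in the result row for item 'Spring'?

Base: (Cover, amt=1).
Iteration 1: components of {Cover} -> Plate = 1*4 = 4, Ring = 1*2 = 2.
Iteration 2: components of {Plate,Ring} -> Base = 2*4 = 8.
Iteration 3: components of {Base} -> Bracket = 8*5 = 40, Spring = 8*1 = 8.
Iteration 4: components of {Bracket,Spring} -> Bearing = 8*2 = 16, Rod = 8*3 = 24.
Iteration 5: no further components; recursion stops.

8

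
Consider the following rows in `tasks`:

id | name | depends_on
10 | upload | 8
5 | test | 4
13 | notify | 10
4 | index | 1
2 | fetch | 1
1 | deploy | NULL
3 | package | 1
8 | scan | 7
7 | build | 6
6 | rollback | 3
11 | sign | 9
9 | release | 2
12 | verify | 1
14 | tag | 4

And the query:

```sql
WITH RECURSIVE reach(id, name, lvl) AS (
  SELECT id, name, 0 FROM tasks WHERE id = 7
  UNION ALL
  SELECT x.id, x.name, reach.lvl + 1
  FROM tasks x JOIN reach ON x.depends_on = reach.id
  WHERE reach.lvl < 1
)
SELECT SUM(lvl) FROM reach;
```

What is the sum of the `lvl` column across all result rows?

Base: id=7 (build) at lvl 0.
Iteration 1: rows with depends_on in {7} -> scan (id 8, lvl 1).
Iteration 2: lvl < 1 fails for all current rows; recursion stops.
SUM(lvl) = 0 + 1 = 1.

1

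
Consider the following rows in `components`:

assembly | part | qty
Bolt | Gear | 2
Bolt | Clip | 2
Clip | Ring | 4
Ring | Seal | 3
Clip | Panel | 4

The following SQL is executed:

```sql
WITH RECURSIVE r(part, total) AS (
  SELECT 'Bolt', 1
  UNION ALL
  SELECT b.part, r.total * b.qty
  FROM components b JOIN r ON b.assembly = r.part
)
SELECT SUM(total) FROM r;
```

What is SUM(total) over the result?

45

Base: (Bolt, total=1).
Iteration 1: components of {Bolt} -> Clip = 1*2 = 2, Gear = 1*2 = 2.
Iteration 2: components of {Clip,Gear} -> Panel = 2*4 = 8, Ring = 2*4 = 8.
Iteration 3: components of {Panel,Ring} -> Seal = 8*3 = 24.
Iteration 4: no further components; recursion stops.
SUM(total) = 1 + 2 + 2 + 8 + 8 + 24 = 45.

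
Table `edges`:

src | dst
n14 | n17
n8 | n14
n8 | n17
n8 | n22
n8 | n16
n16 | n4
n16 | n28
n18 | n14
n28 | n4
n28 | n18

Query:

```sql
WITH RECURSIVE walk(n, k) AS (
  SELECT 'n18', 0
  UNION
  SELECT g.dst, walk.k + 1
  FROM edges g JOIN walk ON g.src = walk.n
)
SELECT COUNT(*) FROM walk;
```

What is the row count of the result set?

3

Base: (n18, k=0).
Iteration 1: edges from {n18} -> (n14, k=1).
Iteration 2: edges from {n14} -> (n17, k=2).
Iteration 3: no outgoing edges from {n17}; recursion stops.
Total rows emitted: 3.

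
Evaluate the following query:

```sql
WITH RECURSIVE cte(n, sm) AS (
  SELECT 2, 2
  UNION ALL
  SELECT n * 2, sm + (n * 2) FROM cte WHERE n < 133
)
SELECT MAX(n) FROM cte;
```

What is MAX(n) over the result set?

Base: n=2, sm=2.
Iteration 1: 2 < 133 holds -> n = 2 * 2 = 4, sm = 2 + 4 = 6.
Iteration 2: 4 < 133 holds -> n = 4 * 2 = 8, sm = 6 + 8 = 14.
Iteration 3: 8 < 133 holds -> n = 8 * 2 = 16, sm = 14 + 16 = 30.
Iteration 4: 16 < 133 holds -> n = 16 * 2 = 32, sm = 30 + 32 = 62.
Iteration 5: 32 < 133 holds -> n = 32 * 2 = 64, sm = 62 + 64 = 126.
Iteration 6: 64 < 133 holds -> n = 64 * 2 = 128, sm = 126 + 128 = 254.
Iteration 7: 128 < 133 holds -> n = 128 * 2 = 256, sm = 254 + 256 = 510.
Iteration 8: 256 < 133 fails; recursion stops.
n values: 2, 4, 8, 16, 32, 64, 128, 256; the maximum is 256.

256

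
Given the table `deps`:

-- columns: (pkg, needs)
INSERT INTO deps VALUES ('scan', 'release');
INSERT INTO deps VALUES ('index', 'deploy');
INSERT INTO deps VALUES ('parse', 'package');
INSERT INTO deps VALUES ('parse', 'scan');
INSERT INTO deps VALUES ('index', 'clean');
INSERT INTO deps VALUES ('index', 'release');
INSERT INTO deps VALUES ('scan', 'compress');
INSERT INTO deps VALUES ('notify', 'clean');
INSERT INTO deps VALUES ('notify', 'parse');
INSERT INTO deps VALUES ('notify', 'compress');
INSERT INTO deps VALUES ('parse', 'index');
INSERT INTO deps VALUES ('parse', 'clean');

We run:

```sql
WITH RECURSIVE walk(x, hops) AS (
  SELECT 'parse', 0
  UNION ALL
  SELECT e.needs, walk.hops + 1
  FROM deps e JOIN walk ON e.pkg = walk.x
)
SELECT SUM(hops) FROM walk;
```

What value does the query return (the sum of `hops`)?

14

Base: (parse, hops=0).
Iteration 1: edges from {parse} -> (clean, hops=1), (index, hops=1), (package, hops=1), (scan, hops=1).
Iteration 2: edges from {clean,index,package,scan} -> (clean, hops=2), (compress, hops=2), (deploy, hops=2), (release, hops=2) x2. [UNION ALL keeps all 5 new rows, including repeats]
Iteration 3: no outgoing edges from {clean,compress,deploy,release}; recursion stops.
SUM(hops) = 0 + 1 + 1 + 1 + 1 + 2 + 2 + 2 + 2 + 2 = 14.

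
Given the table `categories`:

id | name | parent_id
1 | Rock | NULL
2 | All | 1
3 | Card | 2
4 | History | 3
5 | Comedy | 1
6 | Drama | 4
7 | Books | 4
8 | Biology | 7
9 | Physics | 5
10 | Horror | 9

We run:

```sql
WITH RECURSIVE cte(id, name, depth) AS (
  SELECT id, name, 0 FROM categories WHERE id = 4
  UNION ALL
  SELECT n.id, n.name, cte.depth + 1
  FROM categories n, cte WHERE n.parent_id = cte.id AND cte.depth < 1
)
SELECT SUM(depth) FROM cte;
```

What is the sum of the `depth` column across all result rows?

2

Base: id=4 (History) at depth 0.
Iteration 1: rows with parent_id in {4} -> Drama (id 6, depth 1), Books (id 7, depth 1).
Iteration 2: depth < 1 fails for all current rows; recursion stops.
SUM(depth) = 0 + 1 + 1 = 2.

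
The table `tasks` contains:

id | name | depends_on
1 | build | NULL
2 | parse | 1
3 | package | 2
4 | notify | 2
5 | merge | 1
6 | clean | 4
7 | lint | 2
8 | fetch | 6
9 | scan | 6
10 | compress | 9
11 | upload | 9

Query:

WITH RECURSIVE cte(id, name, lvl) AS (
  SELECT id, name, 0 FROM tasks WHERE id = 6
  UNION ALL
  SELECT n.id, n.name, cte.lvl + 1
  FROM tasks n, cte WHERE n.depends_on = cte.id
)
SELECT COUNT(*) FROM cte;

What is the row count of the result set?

Base: id=6 (clean) at lvl 0.
Iteration 1: rows with depends_on in {6} -> fetch (id 8, lvl 1), scan (id 9, lvl 1).
Iteration 2: rows with depends_on in {8,9} -> compress (id 10, lvl 2), upload (id 11, lvl 2).
Iteration 3: no rows with depends_on in {10,11}; recursion stops.
Total rows emitted: 5.

5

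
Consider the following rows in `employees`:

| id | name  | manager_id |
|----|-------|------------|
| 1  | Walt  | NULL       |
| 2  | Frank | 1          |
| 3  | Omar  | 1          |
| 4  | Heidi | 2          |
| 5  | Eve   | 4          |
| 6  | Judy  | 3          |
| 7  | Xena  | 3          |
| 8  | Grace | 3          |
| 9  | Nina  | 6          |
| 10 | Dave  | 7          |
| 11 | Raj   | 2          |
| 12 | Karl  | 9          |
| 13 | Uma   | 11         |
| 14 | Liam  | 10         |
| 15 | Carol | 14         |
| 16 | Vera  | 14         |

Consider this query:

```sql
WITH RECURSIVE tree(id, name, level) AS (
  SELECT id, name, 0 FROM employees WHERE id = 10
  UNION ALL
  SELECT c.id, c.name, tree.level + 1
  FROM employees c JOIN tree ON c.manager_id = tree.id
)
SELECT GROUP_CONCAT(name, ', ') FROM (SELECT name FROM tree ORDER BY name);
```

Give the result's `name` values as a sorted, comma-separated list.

Base: id=10 (Dave) at level 0.
Iteration 1: rows with manager_id in {10} -> Liam (id 14, level 1).
Iteration 2: rows with manager_id in {14} -> Carol (id 15, level 2), Vera (id 16, level 2).
Iteration 3: no rows with manager_id in {15,16}; recursion stops.

Carol, Dave, Liam, Vera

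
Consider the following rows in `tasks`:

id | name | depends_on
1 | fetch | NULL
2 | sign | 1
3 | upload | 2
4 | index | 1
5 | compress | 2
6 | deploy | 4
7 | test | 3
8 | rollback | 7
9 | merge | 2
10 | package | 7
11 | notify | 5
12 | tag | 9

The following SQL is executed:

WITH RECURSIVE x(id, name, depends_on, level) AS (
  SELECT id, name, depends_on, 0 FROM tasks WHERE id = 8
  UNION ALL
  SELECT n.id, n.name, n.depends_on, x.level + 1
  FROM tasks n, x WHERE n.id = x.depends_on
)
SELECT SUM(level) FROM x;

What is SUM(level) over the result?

10

Base: id=8 (rollback), depends_on=7, level 0.
Iteration 1: join on id=7 -> test (id 7, depends_on=3, level 1).
Iteration 2: join on id=3 -> upload (id 3, depends_on=2, level 2).
Iteration 3: join on id=2 -> sign (id 2, depends_on=1, level 3).
Iteration 4: join on id=1 -> fetch (id 1, depends_on=NULL, level 4).
Iteration 5: depends_on is NULL; no match; recursion stops.
SUM(level) = 0 + 1 + 2 + 3 + 4 = 10.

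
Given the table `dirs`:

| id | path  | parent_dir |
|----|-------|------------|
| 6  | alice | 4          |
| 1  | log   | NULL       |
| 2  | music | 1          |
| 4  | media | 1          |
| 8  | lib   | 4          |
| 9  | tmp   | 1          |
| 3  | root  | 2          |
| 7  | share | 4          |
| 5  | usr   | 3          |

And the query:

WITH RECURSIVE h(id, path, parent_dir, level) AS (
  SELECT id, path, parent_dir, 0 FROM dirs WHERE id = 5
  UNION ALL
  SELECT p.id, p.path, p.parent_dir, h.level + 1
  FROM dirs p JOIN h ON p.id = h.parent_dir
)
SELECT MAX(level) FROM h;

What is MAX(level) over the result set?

Base: id=5 (usr), parent_dir=3, level 0.
Iteration 1: join on id=3 -> root (id 3, parent_dir=2, level 1).
Iteration 2: join on id=2 -> music (id 2, parent_dir=1, level 2).
Iteration 3: join on id=1 -> log (id 1, parent_dir=NULL, level 3).
Iteration 4: parent_dir is NULL; no match; recursion stops.
level values: 0, 1, 2, 3; the maximum is 3.

3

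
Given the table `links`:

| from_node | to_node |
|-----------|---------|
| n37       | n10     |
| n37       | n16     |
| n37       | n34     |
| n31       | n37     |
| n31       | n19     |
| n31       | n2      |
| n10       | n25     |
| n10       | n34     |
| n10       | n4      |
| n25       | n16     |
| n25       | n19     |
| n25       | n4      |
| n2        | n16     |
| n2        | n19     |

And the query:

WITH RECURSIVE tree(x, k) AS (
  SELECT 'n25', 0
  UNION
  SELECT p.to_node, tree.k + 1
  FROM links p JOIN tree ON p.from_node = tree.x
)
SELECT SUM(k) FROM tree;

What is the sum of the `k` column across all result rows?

Base: (n25, k=0).
Iteration 1: edges from {n25} -> (n16, k=1), (n19, k=1), (n4, k=1).
Iteration 2: no outgoing edges from {n16,n19,n4}; recursion stops.
SUM(k) = 0 + 1 + 1 + 1 = 3.

3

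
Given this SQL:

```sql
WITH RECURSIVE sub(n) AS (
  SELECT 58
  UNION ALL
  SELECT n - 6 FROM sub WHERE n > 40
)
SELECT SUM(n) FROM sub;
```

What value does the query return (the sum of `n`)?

196

Base: n=58.
Iteration 1: 58 > 40 holds -> n = 58 - 6 = 52.
Iteration 2: 52 > 40 holds -> n = 52 - 6 = 46.
Iteration 3: 46 > 40 holds -> n = 46 - 6 = 40.
Iteration 4: 40 > 40 fails; recursion stops.
SUM(n) = 58 + 52 + 46 + 40 = 196.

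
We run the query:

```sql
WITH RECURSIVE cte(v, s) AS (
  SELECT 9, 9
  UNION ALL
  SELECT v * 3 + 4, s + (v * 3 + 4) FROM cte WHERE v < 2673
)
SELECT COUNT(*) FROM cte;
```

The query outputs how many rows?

7

Base: v=9, s=9.
Iteration 1: 9 < 2673 holds -> v = 9 * 3 + 4 = 31, s = 9 + 31 = 40.
Iteration 2: 31 < 2673 holds -> v = 31 * 3 + 4 = 97, s = 40 + 97 = 137.
Iteration 3: 97 < 2673 holds -> v = 97 * 3 + 4 = 295, s = 137 + 295 = 432.
Iteration 4: 295 < 2673 holds -> v = 295 * 3 + 4 = 889, s = 432 + 889 = 1321.
Iteration 5: 889 < 2673 holds -> v = 889 * 3 + 4 = 2671, s = 1321 + 2671 = 3992.
Iteration 6: 2671 < 2673 holds -> v = 2671 * 3 + 4 = 8017, s = 3992 + 8017 = 12009.
Iteration 7: 8017 < 2673 fails; recursion stops.
Total rows emitted: 7.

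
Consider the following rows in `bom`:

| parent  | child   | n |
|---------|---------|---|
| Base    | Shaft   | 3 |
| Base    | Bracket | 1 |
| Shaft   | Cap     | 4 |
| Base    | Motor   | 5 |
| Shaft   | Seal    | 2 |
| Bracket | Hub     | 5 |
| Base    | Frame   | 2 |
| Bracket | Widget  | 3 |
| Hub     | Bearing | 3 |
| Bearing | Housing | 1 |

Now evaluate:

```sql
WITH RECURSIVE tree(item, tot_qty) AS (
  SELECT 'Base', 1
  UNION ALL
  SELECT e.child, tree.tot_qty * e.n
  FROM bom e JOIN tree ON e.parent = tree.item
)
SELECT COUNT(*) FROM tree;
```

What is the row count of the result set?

Base: (Base, tot_qty=1).
Iteration 1: components of {Base} -> Bracket = 1*1 = 1, Frame = 1*2 = 2, Motor = 1*5 = 5, Shaft = 1*3 = 3.
Iteration 2: components of {Bracket,Frame,Motor,Shaft} -> Cap = 3*4 = 12, Hub = 1*5 = 5, Seal = 3*2 = 6, Widget = 1*3 = 3.
Iteration 3: components of {Cap,Hub,Seal,Widget} -> Bearing = 5*3 = 15.
Iteration 4: components of {Bearing} -> Housing = 15*1 = 15.
Iteration 5: no further components; recursion stops.
Total rows emitted: 11.

11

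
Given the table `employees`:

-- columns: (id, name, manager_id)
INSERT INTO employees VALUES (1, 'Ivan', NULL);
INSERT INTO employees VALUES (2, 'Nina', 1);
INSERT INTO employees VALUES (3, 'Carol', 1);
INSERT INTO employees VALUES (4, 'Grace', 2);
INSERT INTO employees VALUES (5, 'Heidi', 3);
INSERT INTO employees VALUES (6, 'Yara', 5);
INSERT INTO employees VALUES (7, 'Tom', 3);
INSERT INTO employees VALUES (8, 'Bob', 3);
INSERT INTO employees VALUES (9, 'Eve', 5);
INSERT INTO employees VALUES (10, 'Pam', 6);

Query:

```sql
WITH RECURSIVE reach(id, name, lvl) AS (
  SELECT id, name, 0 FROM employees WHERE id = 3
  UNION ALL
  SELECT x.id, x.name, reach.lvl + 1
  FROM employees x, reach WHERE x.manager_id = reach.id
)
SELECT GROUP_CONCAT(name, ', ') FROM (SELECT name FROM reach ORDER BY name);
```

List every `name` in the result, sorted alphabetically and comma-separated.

Base: id=3 (Carol) at lvl 0.
Iteration 1: rows with manager_id in {3} -> Heidi (id 5, lvl 1), Tom (id 7, lvl 1), Bob (id 8, lvl 1).
Iteration 2: rows with manager_id in {5,7,8} -> Yara (id 6, lvl 2), Eve (id 9, lvl 2).
Iteration 3: rows with manager_id in {6,9} -> Pam (id 10, lvl 3).
Iteration 4: no rows with manager_id in {10}; recursion stops.

Bob, Carol, Eve, Heidi, Pam, Tom, Yara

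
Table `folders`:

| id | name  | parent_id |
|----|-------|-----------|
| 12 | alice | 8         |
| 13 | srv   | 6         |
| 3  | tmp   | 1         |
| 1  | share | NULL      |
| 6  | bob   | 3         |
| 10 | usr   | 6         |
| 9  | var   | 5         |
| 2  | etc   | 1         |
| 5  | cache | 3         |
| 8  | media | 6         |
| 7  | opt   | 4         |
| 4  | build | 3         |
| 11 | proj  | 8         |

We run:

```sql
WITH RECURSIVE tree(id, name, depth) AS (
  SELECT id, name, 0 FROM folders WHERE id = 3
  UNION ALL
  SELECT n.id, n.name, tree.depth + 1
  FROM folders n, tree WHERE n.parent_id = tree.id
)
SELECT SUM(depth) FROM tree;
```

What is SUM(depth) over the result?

19

Base: id=3 (tmp) at depth 0.
Iteration 1: rows with parent_id in {3} -> build (id 4, depth 1), cache (id 5, depth 1), bob (id 6, depth 1).
Iteration 2: rows with parent_id in {4,5,6} -> opt (id 7, depth 2), media (id 8, depth 2), var (id 9, depth 2), usr (id 10, depth 2), srv (id 13, depth 2).
Iteration 3: rows with parent_id in {7,8,9,10,13} -> proj (id 11, depth 3), alice (id 12, depth 3).
Iteration 4: no rows with parent_id in {11,12}; recursion stops.
SUM(depth) = 0 + 1 + 1 + 1 + 2 + 2 + 2 + 2 + 2 + 3 + 3 = 19.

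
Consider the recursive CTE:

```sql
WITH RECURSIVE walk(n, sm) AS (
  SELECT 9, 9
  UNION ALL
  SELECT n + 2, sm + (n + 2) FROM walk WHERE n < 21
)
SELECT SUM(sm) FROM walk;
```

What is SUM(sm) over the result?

364

Base: n=9, sm=9.
Iteration 1: 9 < 21 holds -> n = 9 + 2 = 11, sm = 9 + 11 = 20.
Iteration 2: 11 < 21 holds -> n = 11 + 2 = 13, sm = 20 + 13 = 33.
Iteration 3: 13 < 21 holds -> n = 13 + 2 = 15, sm = 33 + 15 = 48.
Iteration 4: 15 < 21 holds -> n = 15 + 2 = 17, sm = 48 + 17 = 65.
Iteration 5: 17 < 21 holds -> n = 17 + 2 = 19, sm = 65 + 19 = 84.
Iteration 6: 19 < 21 holds -> n = 19 + 2 = 21, sm = 84 + 21 = 105.
Iteration 7: 21 < 21 fails; recursion stops.
SUM(sm) = 9 + 20 + 33 + 48 + 65 + 84 + 105 = 364.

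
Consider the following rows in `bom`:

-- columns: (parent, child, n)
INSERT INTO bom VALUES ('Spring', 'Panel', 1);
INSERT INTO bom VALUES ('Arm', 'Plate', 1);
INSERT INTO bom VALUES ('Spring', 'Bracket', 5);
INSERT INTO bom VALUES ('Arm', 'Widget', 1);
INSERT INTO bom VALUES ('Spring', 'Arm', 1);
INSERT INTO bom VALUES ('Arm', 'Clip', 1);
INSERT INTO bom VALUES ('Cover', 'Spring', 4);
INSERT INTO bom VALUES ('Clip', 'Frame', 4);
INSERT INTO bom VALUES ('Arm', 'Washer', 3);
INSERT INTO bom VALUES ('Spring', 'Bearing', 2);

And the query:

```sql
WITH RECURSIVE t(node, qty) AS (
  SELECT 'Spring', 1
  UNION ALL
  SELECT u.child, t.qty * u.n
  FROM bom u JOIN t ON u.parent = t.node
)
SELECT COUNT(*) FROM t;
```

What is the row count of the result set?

Base: (Spring, qty=1).
Iteration 1: components of {Spring} -> Arm = 1*1 = 1, Bearing = 1*2 = 2, Bracket = 1*5 = 5, Panel = 1*1 = 1.
Iteration 2: components of {Arm,Bearing,Bracket,Panel} -> Clip = 1*1 = 1, Plate = 1*1 = 1, Washer = 1*3 = 3, Widget = 1*1 = 1.
Iteration 3: components of {Clip,Plate,Washer,Widget} -> Frame = 1*4 = 4.
Iteration 4: no further components; recursion stops.
Total rows emitted: 10.

10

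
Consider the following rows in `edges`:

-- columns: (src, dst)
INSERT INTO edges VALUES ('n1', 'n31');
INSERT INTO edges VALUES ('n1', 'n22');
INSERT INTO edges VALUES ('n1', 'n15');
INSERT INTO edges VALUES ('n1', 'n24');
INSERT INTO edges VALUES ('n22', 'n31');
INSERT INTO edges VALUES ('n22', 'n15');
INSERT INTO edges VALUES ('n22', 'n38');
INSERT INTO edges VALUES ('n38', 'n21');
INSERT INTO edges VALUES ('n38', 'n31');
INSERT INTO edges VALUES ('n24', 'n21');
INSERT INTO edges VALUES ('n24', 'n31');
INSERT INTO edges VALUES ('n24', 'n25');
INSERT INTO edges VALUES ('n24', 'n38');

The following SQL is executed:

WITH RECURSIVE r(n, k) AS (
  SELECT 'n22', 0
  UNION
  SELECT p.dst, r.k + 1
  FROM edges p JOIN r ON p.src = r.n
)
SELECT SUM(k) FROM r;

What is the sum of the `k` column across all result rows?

Base: (n22, k=0).
Iteration 1: edges from {n22} -> (n15, k=1), (n31, k=1), (n38, k=1).
Iteration 2: edges from {n15,n31,n38} -> (n21, k=2), (n31, k=2).
Iteration 3: no outgoing edges from {n21,n31}; recursion stops.
SUM(k) = 0 + 1 + 1 + 1 + 2 + 2 = 7.

7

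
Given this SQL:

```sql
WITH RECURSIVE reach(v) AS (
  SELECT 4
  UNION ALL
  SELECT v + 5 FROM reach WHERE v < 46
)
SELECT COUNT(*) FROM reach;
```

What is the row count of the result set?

10

Base: v=4.
Iteration 1: 4 < 46 holds -> v = 4 + 5 = 9.
Iteration 2: 9 < 46 holds -> v = 9 + 5 = 14.
Iteration 3: 14 < 46 holds -> v = 14 + 5 = 19.
Iteration 4: 19 < 46 holds -> v = 19 + 5 = 24.
Iteration 5: 24 < 46 holds -> v = 24 + 5 = 29.
Iteration 6: 29 < 46 holds -> v = 29 + 5 = 34.
Iteration 7: 34 < 46 holds -> v = 34 + 5 = 39.
Iteration 8: 39 < 46 holds -> v = 39 + 5 = 44.
Iteration 9: 44 < 46 holds -> v = 44 + 5 = 49.
Iteration 10: 49 < 46 fails; recursion stops.
Total rows emitted: 10.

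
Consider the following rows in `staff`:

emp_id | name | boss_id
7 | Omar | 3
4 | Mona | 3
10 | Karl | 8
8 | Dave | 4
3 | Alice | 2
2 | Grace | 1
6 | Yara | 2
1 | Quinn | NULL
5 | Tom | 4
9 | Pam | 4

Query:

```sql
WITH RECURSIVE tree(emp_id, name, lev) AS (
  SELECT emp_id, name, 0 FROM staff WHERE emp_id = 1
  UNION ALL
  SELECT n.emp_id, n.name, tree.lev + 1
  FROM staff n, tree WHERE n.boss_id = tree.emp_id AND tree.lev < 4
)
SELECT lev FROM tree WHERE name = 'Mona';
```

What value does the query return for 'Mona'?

3

Base: emp_id=1 (Quinn) at lev 0.
Iteration 1: rows with boss_id in {1} -> Grace (id 2, lev 1).
Iteration 2: rows with boss_id in {2} -> Alice (id 3, lev 2), Yara (id 6, lev 2).
Iteration 3: rows with boss_id in {3,6} -> Mona (id 4, lev 3), Omar (id 7, lev 3).
Iteration 4: rows with boss_id in {4,7} -> Tom (id 5, lev 4), Dave (id 8, lev 4), Pam (id 9, lev 4).
Iteration 5: lev < 4 fails for all current rows; recursion stops.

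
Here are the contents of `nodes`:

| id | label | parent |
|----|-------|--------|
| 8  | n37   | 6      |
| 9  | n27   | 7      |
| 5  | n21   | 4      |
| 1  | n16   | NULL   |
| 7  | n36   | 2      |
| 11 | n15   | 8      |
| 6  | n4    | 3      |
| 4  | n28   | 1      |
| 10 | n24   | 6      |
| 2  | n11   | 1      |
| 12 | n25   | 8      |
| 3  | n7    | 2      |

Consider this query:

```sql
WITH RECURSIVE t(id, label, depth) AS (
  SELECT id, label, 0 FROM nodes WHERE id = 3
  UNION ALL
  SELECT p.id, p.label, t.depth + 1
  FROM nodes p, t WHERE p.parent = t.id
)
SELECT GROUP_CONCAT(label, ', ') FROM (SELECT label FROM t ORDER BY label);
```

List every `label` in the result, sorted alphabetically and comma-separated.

Base: id=3 (n7) at depth 0.
Iteration 1: rows with parent in {3} -> n4 (id 6, depth 1).
Iteration 2: rows with parent in {6} -> n37 (id 8, depth 2), n24 (id 10, depth 2).
Iteration 3: rows with parent in {8,10} -> n15 (id 11, depth 3), n25 (id 12, depth 3).
Iteration 4: no rows with parent in {11,12}; recursion stops.

n15, n24, n25, n37, n4, n7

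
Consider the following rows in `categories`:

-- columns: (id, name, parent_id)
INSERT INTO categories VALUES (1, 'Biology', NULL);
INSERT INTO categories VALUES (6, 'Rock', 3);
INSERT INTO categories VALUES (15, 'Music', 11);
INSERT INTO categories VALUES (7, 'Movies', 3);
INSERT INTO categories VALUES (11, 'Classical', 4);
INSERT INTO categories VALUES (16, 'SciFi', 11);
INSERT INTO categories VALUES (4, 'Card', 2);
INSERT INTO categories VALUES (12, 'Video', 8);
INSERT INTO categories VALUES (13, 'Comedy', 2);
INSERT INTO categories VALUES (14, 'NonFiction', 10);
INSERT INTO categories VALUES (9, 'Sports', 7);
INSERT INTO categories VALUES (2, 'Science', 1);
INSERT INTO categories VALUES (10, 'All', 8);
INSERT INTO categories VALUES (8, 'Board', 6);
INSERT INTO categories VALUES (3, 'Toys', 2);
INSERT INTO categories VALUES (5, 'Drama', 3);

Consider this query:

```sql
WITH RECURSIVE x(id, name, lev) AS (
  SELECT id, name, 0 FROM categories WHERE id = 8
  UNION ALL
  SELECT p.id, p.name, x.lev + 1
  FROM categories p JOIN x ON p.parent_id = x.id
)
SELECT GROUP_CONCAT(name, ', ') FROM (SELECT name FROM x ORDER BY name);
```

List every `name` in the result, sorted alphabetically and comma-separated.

Base: id=8 (Board) at lev 0.
Iteration 1: rows with parent_id in {8} -> All (id 10, lev 1), Video (id 12, lev 1).
Iteration 2: rows with parent_id in {10,12} -> NonFiction (id 14, lev 2).
Iteration 3: no rows with parent_id in {14}; recursion stops.

All, Board, NonFiction, Video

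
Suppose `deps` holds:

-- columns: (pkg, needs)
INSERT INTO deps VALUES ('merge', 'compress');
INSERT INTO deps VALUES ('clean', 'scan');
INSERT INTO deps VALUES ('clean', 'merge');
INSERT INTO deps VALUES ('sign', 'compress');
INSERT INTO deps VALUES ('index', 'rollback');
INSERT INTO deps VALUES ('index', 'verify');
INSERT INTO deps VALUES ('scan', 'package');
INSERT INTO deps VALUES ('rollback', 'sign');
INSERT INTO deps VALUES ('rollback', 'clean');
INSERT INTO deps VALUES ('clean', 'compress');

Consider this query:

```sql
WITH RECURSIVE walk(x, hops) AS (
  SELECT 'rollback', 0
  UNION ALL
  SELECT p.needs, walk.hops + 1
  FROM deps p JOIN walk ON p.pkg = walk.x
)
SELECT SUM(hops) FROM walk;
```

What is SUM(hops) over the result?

Base: (rollback, hops=0).
Iteration 1: edges from {rollback} -> (clean, hops=1), (sign, hops=1).
Iteration 2: edges from {clean,sign} -> (compress, hops=2) x2, (merge, hops=2), (scan, hops=2). [UNION ALL keeps all 4 new rows, including repeats]
Iteration 3: edges from {compress,merge,scan} -> (compress, hops=3), (package, hops=3).
Iteration 4: no outgoing edges from {compress,package}; recursion stops.
SUM(hops) = 0 + 1 + 1 + 2 + 2 + 2 + 2 + 3 + 3 = 16.

16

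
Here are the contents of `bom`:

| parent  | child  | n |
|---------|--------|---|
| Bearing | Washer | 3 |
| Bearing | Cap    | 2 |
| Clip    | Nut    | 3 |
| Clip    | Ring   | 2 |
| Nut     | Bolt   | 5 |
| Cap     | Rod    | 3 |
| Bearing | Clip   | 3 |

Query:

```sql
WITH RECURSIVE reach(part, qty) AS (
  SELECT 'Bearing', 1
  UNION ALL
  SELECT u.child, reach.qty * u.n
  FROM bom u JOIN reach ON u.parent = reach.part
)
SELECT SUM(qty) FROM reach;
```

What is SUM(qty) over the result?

75

Base: (Bearing, qty=1).
Iteration 1: components of {Bearing} -> Cap = 1*2 = 2, Clip = 1*3 = 3, Washer = 1*3 = 3.
Iteration 2: components of {Cap,Clip,Washer} -> Nut = 3*3 = 9, Ring = 3*2 = 6, Rod = 2*3 = 6.
Iteration 3: components of {Nut,Ring,Rod} -> Bolt = 9*5 = 45.
Iteration 4: no further components; recursion stops.
SUM(qty) = 1 + 3 + 2 + 3 + 9 + 6 + 6 + 45 = 75.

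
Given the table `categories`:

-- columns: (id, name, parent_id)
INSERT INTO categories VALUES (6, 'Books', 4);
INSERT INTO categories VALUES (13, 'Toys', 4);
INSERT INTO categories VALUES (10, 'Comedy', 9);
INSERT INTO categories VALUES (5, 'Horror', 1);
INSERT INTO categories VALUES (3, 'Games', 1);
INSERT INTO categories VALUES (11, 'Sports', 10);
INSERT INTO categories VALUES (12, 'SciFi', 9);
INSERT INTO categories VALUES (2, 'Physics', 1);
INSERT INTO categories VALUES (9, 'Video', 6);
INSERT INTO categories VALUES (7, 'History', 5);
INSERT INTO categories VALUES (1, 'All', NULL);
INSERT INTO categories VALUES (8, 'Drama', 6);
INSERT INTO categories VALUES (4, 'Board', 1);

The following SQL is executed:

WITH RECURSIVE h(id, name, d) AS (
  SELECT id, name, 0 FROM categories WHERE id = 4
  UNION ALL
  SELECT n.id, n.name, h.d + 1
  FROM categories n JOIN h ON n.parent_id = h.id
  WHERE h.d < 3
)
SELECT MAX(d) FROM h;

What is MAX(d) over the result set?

Base: id=4 (Board) at d 0.
Iteration 1: rows with parent_id in {4} -> Books (id 6, d 1), Toys (id 13, d 1).
Iteration 2: rows with parent_id in {6,13} -> Drama (id 8, d 2), Video (id 9, d 2).
Iteration 3: rows with parent_id in {8,9} -> Comedy (id 10, d 3), SciFi (id 12, d 3).
Iteration 4: d < 3 fails for all current rows; recursion stops.
d values: 0, 1, 1, 2, 2, 3, 3; the maximum is 3.

3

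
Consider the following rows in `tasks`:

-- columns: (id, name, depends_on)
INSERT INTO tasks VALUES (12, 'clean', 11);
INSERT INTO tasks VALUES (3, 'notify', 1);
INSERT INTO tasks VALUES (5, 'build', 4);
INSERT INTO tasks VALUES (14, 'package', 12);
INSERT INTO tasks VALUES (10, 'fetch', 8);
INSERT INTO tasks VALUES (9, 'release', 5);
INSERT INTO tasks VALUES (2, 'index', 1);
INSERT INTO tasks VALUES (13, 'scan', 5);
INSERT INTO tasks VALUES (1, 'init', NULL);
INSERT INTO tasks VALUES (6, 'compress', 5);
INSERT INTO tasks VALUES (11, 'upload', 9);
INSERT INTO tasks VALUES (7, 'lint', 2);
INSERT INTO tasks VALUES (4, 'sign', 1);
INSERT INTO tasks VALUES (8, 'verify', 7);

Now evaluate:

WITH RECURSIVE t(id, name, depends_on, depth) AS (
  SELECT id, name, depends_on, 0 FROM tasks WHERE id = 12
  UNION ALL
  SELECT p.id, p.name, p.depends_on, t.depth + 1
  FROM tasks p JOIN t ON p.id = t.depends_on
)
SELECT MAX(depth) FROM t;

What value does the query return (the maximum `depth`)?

5

Base: id=12 (clean), depends_on=11, depth 0.
Iteration 1: join on id=11 -> upload (id 11, depends_on=9, depth 1).
Iteration 2: join on id=9 -> release (id 9, depends_on=5, depth 2).
Iteration 3: join on id=5 -> build (id 5, depends_on=4, depth 3).
Iteration 4: join on id=4 -> sign (id 4, depends_on=1, depth 4).
Iteration 5: join on id=1 -> init (id 1, depends_on=NULL, depth 5).
Iteration 6: depends_on is NULL; no match; recursion stops.
depth values: 0, 1, 2, 3, 4, 5; the maximum is 5.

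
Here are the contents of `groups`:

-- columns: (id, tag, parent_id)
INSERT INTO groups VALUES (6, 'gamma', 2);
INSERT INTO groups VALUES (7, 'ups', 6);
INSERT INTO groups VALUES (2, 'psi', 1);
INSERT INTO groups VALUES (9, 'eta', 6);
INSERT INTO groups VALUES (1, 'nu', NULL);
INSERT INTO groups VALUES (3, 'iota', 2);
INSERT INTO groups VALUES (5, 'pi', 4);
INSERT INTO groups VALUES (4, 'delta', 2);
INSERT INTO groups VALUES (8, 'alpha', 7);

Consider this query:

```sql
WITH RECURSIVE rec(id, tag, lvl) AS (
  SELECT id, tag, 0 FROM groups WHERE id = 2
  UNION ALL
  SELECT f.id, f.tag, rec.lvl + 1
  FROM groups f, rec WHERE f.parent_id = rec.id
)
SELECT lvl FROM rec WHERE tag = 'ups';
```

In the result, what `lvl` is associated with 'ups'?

Base: id=2 (psi) at lvl 0.
Iteration 1: rows with parent_id in {2} -> iota (id 3, lvl 1), delta (id 4, lvl 1), gamma (id 6, lvl 1).
Iteration 2: rows with parent_id in {3,4,6} -> pi (id 5, lvl 2), ups (id 7, lvl 2), eta (id 9, lvl 2).
Iteration 3: rows with parent_id in {5,7,9} -> alpha (id 8, lvl 3).
Iteration 4: no rows with parent_id in {8}; recursion stops.

2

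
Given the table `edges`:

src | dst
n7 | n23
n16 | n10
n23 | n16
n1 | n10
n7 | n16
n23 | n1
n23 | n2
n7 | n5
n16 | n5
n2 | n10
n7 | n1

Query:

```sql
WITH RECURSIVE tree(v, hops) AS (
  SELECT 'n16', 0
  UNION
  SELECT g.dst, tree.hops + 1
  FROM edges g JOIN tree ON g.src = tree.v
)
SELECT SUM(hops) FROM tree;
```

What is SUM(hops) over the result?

Base: (n16, hops=0).
Iteration 1: edges from {n16} -> (n10, hops=1), (n5, hops=1).
Iteration 2: no outgoing edges from {n10,n5}; recursion stops.
SUM(hops) = 0 + 1 + 1 = 2.

2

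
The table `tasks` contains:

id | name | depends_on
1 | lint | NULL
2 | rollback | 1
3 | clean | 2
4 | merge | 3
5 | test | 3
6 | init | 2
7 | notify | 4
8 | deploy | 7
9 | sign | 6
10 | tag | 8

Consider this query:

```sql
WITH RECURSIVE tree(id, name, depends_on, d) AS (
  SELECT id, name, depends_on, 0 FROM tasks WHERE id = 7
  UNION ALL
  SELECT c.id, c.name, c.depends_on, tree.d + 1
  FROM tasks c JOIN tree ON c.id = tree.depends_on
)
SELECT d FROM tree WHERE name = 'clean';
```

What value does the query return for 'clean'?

2

Base: id=7 (notify), depends_on=4, d 0.
Iteration 1: join on id=4 -> merge (id 4, depends_on=3, d 1).
Iteration 2: join on id=3 -> clean (id 3, depends_on=2, d 2).
Iteration 3: join on id=2 -> rollback (id 2, depends_on=1, d 3).
Iteration 4: join on id=1 -> lint (id 1, depends_on=NULL, d 4).
Iteration 5: depends_on is NULL; no match; recursion stops.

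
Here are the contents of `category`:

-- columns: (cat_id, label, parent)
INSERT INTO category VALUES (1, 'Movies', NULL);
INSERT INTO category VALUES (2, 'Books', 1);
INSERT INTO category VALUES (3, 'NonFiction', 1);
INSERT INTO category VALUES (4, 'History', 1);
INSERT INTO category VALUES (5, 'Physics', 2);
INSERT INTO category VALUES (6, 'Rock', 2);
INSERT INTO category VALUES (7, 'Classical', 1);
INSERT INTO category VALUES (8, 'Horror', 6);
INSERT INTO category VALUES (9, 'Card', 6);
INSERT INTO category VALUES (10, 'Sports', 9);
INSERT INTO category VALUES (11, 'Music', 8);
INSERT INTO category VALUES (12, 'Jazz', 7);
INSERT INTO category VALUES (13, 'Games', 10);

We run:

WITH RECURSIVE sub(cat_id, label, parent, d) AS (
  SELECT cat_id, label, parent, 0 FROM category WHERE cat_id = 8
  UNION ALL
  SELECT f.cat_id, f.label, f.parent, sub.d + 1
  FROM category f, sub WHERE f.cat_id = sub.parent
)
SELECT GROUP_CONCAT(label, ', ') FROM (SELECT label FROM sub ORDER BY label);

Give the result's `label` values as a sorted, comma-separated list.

Base: cat_id=8 (Horror), parent=6, d 0.
Iteration 1: join on cat_id=6 -> Rock (id 6, parent=2, d 1).
Iteration 2: join on cat_id=2 -> Books (id 2, parent=1, d 2).
Iteration 3: join on cat_id=1 -> Movies (id 1, parent=NULL, d 3).
Iteration 4: parent is NULL; no match; recursion stops.

Books, Horror, Movies, Rock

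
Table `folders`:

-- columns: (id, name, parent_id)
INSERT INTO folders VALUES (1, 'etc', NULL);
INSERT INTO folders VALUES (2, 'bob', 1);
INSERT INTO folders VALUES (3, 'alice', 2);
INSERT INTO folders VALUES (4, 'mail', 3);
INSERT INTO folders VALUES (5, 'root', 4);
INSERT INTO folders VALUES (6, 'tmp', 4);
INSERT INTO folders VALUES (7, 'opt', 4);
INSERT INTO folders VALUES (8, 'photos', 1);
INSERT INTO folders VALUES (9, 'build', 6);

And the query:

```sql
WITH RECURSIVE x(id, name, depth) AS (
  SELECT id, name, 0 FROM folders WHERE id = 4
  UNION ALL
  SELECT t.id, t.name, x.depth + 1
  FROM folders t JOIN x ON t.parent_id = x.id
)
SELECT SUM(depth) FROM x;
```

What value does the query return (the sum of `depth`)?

Base: id=4 (mail) at depth 0.
Iteration 1: rows with parent_id in {4} -> root (id 5, depth 1), tmp (id 6, depth 1), opt (id 7, depth 1).
Iteration 2: rows with parent_id in {5,6,7} -> build (id 9, depth 2).
Iteration 3: no rows with parent_id in {9}; recursion stops.
SUM(depth) = 0 + 1 + 1 + 1 + 2 = 5.

5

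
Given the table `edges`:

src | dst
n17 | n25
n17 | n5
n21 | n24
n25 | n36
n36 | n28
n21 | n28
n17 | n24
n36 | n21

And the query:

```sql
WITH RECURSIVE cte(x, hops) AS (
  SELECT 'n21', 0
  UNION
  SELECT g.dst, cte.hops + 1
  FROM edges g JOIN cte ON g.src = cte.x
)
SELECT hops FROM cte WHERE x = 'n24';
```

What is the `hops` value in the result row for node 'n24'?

Base: (n21, hops=0).
Iteration 1: edges from {n21} -> (n24, hops=1), (n28, hops=1).
Iteration 2: no outgoing edges from {n24,n28}; recursion stops.

1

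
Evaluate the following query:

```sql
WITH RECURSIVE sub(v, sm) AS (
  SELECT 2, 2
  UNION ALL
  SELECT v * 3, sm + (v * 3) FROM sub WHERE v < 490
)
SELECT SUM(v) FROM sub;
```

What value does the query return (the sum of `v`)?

Base: v=2, sm=2.
Iteration 1: 2 < 490 holds -> v = 2 * 3 = 6, sm = 2 + 6 = 8.
Iteration 2: 6 < 490 holds -> v = 6 * 3 = 18, sm = 8 + 18 = 26.
Iteration 3: 18 < 490 holds -> v = 18 * 3 = 54, sm = 26 + 54 = 80.
Iteration 4: 54 < 490 holds -> v = 54 * 3 = 162, sm = 80 + 162 = 242.
Iteration 5: 162 < 490 holds -> v = 162 * 3 = 486, sm = 242 + 486 = 728.
Iteration 6: 486 < 490 holds -> v = 486 * 3 = 1458, sm = 728 + 1458 = 2186.
Iteration 7: 1458 < 490 fails; recursion stops.
SUM(v) = 2 + 6 + 18 + 54 + 162 + 486 + 1458 = 2186.

2186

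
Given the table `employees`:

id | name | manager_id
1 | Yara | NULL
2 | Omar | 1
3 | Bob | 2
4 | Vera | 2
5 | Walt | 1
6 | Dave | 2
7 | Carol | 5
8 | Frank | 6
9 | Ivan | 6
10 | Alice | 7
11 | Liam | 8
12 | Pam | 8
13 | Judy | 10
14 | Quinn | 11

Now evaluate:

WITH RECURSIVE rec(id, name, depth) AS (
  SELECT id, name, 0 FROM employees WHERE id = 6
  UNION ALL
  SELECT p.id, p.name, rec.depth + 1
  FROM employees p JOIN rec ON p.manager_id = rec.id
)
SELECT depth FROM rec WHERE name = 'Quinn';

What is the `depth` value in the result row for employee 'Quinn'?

Base: id=6 (Dave) at depth 0.
Iteration 1: rows with manager_id in {6} -> Frank (id 8, depth 1), Ivan (id 9, depth 1).
Iteration 2: rows with manager_id in {8,9} -> Liam (id 11, depth 2), Pam (id 12, depth 2).
Iteration 3: rows with manager_id in {11,12} -> Quinn (id 14, depth 3).
Iteration 4: no rows with manager_id in {14}; recursion stops.

3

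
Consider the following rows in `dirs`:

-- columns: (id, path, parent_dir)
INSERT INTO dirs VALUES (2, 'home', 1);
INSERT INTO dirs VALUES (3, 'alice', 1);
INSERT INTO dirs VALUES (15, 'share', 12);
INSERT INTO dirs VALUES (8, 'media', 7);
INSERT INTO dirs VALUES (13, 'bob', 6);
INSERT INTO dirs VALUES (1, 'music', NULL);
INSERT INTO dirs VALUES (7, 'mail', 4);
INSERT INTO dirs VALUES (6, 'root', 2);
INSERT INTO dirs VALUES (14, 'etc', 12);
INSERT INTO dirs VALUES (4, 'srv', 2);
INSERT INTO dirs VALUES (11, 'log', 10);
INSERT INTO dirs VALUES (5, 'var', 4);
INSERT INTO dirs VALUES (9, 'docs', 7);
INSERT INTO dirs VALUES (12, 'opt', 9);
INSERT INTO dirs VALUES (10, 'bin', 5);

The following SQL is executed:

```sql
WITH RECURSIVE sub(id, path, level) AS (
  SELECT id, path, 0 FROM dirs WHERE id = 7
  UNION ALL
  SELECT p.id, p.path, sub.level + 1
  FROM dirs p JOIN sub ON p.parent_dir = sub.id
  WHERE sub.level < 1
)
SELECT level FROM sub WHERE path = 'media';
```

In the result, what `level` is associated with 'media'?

Base: id=7 (mail) at level 0.
Iteration 1: rows with parent_dir in {7} -> media (id 8, level 1), docs (id 9, level 1).
Iteration 2: level < 1 fails for all current rows; recursion stops.

1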